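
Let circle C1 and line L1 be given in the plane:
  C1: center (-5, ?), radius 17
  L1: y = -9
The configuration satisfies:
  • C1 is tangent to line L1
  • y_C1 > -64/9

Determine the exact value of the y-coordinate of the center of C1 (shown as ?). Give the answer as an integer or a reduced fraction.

1. [C1‖L1]  y_C1² + 18y_C1 − 208 = 0  ⇒  y_C1 = -26 or 8
2. given y_C1 > -64/9: keep 8

8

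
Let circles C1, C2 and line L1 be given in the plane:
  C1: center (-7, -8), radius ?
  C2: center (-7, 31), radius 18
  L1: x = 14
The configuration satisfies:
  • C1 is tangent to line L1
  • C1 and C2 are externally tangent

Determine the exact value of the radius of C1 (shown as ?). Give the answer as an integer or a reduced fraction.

1. [C1‖L1]  r_C1² − 441 = 0  ⇒  r_C1 = 21 (r>0 drops 1)
2. [ext C1·C2]  r_C1² + 36r_C1 − 1197 = 0  ⇒  r_C1 = 21 (r>0 drops 1)

21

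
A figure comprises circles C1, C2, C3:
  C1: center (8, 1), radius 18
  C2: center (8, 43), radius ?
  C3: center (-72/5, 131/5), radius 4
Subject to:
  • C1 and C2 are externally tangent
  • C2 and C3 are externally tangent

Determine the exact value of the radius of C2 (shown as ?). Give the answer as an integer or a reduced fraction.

1. [ext C1·C2]  r_C2² + 36r_C2 − 1440 = 0  ⇒  r_C2 = 24 (r>0 drops 1)
2. [ext C2·C3]  r_C2² + 8r_C2 − 768 = 0  ⇒  r_C2 = 24 (r>0 drops 1)

24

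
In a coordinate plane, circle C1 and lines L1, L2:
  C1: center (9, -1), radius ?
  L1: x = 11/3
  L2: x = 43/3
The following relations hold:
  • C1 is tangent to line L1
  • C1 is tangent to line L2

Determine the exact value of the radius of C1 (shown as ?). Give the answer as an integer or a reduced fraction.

16/3

1. [C1‖L1]  r_C1² − 256/9 = 0  ⇒  r_C1 = 16/3 (r>0 drops 1)
2. [C1‖L2]  r_C1² − 256/9 = 0  ⇒  r_C1 = 16/3 (r>0 drops 1)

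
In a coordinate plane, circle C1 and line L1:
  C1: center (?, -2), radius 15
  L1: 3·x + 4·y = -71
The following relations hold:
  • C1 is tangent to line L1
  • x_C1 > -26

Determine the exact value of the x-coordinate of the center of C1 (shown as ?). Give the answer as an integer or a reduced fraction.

1. [C1‖L1]  x_C1² + 42x_C1 − 184 = 0  ⇒  x_C1 = -46 or 4
2. given x_C1 > -26: keep 4

4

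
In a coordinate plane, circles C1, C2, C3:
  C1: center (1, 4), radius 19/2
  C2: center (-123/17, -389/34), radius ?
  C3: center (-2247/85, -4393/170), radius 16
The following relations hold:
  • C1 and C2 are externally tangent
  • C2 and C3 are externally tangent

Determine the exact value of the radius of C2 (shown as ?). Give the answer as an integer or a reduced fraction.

1. [ext C1·C2]  r_C2² + 19r_C2 − 216 = 0  ⇒  r_C2 = 8 (r>0 drops 1)
2. [ext C2·C3]  r_C2² + 32r_C2 − 320 = 0  ⇒  r_C2 = 8 (r>0 drops 1)

8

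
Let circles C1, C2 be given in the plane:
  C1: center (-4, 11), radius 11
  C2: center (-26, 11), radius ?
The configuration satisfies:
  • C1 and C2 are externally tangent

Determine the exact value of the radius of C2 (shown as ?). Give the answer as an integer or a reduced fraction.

1. [ext C1·C2]  r_C2² + 22r_C2 − 363 = 0  ⇒  r_C2 = 11 (r>0 drops 1)

11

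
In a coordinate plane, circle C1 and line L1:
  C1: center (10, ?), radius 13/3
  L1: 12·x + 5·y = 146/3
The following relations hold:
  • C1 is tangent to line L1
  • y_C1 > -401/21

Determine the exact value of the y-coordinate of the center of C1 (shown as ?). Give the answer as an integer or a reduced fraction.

1. [C1‖L1]  y_C1² + (428/15)y_C1 + 383/5 = 0  ⇒  y_C1 = -383/15 or -3
2. given y_C1 > -401/21: keep -3

-3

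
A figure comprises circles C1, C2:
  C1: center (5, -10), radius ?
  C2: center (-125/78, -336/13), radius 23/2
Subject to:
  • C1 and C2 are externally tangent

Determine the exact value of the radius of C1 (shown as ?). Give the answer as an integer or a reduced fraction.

17/3

1. [ext C1·C2]  r_C1² + 23r_C1 − 1462/9 = 0  ⇒  r_C1 = 17/3 (r>0 drops 1)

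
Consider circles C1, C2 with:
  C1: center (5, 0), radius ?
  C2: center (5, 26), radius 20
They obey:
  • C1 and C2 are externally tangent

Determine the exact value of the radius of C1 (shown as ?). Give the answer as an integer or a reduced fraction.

6

1. [ext C1·C2]  r_C1² + 40r_C1 − 276 = 0  ⇒  r_C1 = 6 (r>0 drops 1)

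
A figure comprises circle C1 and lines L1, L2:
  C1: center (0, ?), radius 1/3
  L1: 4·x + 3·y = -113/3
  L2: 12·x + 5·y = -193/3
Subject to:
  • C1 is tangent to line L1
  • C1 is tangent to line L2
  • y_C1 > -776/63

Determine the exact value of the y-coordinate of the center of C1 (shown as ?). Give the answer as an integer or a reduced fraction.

-12

1. [C1‖L1]  y_C1² + (226/9)y_C1 + 472/3 = 0  ⇒  y_C1 = -118/9 or -12
2. [C1‖L2]  y_C1² + (386/15)y_C1 + 824/5 = 0  ⇒  y_C1 = -206/15 or -12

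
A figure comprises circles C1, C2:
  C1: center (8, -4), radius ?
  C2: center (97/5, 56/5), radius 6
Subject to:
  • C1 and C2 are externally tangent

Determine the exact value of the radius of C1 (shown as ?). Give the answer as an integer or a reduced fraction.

13

1. [ext C1·C2]  r_C1² + 12r_C1 − 325 = 0  ⇒  r_C1 = 13 (r>0 drops 1)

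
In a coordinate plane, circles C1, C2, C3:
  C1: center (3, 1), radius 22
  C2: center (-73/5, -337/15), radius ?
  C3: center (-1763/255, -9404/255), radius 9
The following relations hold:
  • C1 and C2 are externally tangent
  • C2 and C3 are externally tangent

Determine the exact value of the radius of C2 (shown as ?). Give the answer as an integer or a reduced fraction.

1. [ext C1·C2]  r_C2² + 44r_C2 − 3388/9 = 0  ⇒  r_C2 = 22/3 (r>0 drops 1)
2. [ext C2·C3]  r_C2² + 18r_C2 − 1672/9 = 0  ⇒  r_C2 = 22/3 (r>0 drops 1)

22/3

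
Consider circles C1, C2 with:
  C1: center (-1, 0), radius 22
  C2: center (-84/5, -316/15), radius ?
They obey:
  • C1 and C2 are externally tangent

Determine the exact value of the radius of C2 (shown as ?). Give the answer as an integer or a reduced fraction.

1. [ext C1·C2]  r_C2² + 44r_C2 − 1885/9 = 0  ⇒  r_C2 = 13/3 (r>0 drops 1)

13/3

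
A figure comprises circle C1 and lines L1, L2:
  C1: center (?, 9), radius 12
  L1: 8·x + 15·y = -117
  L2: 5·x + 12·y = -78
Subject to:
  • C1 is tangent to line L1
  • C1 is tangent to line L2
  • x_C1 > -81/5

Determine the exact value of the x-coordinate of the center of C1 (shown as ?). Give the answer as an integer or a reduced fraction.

1. [C1‖L1]  x_C1² + 63x_C1 + 342 = 0  ⇒  x_C1 = -57 or -6
2. [C1‖L2]  x_C1² + (372/5)x_C1 + 2052/5 = 0  ⇒  x_C1 = -342/5 or -6

-6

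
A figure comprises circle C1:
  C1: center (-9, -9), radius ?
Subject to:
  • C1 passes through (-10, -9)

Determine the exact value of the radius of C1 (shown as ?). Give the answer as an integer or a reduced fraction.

1

1. [C1∋P]  r_C1² − 1 = 0  ⇒  r_C1 = 1 (r>0 drops 1)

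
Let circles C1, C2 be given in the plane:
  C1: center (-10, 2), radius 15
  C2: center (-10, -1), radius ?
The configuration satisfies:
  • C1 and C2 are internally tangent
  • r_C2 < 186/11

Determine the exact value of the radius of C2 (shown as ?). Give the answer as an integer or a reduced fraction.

1. [int C1,C2]  r_C2² − 30r_C2 + 216 = 0  ⇒  r_C2 = 12 or 18
2. given r_C2 < 186/11: keep 12

12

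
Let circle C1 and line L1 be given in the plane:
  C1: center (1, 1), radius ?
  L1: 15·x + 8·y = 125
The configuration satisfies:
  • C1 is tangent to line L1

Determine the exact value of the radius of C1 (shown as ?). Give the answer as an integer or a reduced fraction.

1. [C1‖L1]  r_C1² − 36 = 0  ⇒  r_C1 = 6 (r>0 drops 1)

6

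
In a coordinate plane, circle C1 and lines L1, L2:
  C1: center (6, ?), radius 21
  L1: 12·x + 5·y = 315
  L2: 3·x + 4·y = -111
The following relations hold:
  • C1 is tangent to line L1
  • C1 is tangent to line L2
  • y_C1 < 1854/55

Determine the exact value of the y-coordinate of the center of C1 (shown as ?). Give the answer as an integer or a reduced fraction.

1. [C1‖L1]  y_C1² − (486/5)y_C1 − 3096/5 = 0  ⇒  y_C1 = -6 or 516/5
2. [C1‖L2]  y_C1² + (129/2)y_C1 + 351 = 0  ⇒  y_C1 = -117/2 or -6

-6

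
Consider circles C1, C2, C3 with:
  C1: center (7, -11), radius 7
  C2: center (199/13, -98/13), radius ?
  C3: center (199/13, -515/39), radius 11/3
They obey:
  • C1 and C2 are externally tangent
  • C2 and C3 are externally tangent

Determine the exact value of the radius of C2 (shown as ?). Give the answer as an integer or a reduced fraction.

2

1. [ext C1·C2]  r_C2² + 14r_C2 − 32 = 0  ⇒  r_C2 = 2 (r>0 drops 1)
2. [ext C2·C3]  r_C2² + (22/3)r_C2 − 56/3 = 0  ⇒  r_C2 = 2 (r>0 drops 1)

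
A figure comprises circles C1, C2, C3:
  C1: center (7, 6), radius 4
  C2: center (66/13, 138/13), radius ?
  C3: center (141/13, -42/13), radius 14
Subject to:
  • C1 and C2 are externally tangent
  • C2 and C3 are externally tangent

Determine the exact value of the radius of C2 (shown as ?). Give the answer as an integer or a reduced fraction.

1. [ext C1·C2]  r_C2² + 8r_C2 − 9 = 0  ⇒  r_C2 = 1 (r>0 drops 1)
2. [ext C2·C3]  r_C2² + 28r_C2 − 29 = 0  ⇒  r_C2 = 1 (r>0 drops 1)

1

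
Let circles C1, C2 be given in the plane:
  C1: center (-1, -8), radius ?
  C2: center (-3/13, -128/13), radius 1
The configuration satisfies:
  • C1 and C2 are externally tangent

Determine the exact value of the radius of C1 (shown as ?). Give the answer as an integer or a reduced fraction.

1. [ext C1·C2]  r_C1² + 2r_C1 − 3 = 0  ⇒  r_C1 = 1 (r>0 drops 1)

1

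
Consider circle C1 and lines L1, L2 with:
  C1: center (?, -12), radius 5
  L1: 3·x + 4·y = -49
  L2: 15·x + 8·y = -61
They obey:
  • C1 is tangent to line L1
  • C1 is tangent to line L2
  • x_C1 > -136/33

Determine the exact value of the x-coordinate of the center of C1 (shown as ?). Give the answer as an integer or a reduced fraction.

8

1. [C1‖L1]  x_C1² + (2/3)x_C1 − 208/3 = 0  ⇒  x_C1 = -26/3 or 8
2. [C1‖L2]  x_C1² − (14/3)x_C1 − 80/3 = 0  ⇒  x_C1 = -10/3 or 8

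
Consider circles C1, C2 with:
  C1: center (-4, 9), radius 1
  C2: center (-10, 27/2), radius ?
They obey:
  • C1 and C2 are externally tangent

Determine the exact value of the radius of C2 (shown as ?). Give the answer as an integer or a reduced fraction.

13/2

1. [ext C1·C2]  r_C2² + 2r_C2 − 221/4 = 0  ⇒  r_C2 = 13/2 (r>0 drops 1)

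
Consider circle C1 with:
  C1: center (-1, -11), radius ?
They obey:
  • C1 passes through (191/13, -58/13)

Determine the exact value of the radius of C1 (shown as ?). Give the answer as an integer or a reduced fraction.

1. [C1∋P]  r_C1² − 289 = 0  ⇒  r_C1 = 17 (r>0 drops 1)

17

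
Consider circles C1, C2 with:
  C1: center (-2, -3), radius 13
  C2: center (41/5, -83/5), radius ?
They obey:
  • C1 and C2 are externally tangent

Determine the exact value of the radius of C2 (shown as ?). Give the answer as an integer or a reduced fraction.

1. [ext C1·C2]  r_C2² + 26r_C2 − 120 = 0  ⇒  r_C2 = 4 (r>0 drops 1)

4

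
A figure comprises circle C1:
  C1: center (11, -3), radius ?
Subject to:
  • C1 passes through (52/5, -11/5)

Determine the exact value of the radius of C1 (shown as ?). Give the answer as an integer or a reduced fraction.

1. [C1∋P]  r_C1² − 1 = 0  ⇒  r_C1 = 1 (r>0 drops 1)

1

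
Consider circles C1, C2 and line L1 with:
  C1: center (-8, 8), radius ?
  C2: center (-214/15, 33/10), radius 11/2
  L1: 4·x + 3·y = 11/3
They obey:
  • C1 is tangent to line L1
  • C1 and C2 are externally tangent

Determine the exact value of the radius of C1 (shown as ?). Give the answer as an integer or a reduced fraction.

1. [C1‖L1]  r_C1² − 49/9 = 0  ⇒  r_C1 = 7/3 (r>0 drops 1)
2. [ext C1·C2]  r_C1² + 11r_C1 − 280/9 = 0  ⇒  r_C1 = 7/3 (r>0 drops 1)

7/3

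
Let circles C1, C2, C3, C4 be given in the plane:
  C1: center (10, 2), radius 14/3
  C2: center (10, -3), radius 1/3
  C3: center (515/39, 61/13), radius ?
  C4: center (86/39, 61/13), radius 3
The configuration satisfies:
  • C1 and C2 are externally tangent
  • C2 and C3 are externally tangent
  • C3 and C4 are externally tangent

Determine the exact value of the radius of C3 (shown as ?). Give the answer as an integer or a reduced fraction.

8

1. [ext C2·C3]  r_C3² + (2/3)r_C3 − 208/3 = 0  ⇒  r_C3 = 8 (r>0 drops 1)
2. [ext C3·C4]  r_C3² + 6r_C3 − 112 = 0  ⇒  r_C3 = 8 (r>0 drops 1)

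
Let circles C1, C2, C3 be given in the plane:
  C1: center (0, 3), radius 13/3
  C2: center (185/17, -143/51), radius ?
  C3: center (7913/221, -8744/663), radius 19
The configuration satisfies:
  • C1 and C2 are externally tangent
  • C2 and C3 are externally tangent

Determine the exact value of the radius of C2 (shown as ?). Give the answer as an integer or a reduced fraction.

1. [ext C1·C2]  r_C2² + (26/3)r_C2 − 400/3 = 0  ⇒  r_C2 = 8 (r>0 drops 1)
2. [ext C2·C3]  r_C2² + 38r_C2 − 368 = 0  ⇒  r_C2 = 8 (r>0 drops 1)

8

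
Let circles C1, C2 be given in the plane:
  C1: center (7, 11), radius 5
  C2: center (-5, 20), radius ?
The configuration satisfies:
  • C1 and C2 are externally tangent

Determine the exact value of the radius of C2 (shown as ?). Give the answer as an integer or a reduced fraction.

1. [ext C1·C2]  r_C2² + 10r_C2 − 200 = 0  ⇒  r_C2 = 10 (r>0 drops 1)

10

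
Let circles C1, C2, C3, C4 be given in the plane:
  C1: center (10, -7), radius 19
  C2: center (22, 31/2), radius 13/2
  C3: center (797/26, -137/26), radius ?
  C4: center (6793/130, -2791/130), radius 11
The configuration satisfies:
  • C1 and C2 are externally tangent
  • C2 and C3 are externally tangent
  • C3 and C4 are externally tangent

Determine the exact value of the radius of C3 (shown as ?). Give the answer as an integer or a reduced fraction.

1. [ext C2·C3]  r_C3² + 13r_C3 − 464 = 0  ⇒  r_C3 = 16 (r>0 drops 1)
2. [ext C3·C4]  r_C3² + 22r_C3 − 608 = 0  ⇒  r_C3 = 16 (r>0 drops 1)

16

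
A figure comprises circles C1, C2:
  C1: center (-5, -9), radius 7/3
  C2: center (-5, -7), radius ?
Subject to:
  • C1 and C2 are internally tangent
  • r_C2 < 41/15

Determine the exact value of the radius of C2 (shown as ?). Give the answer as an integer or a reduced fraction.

1/3

1. [int C1,C2]  r_C2² − (14/3)r_C2 + 13/9 = 0  ⇒  r_C2 = 1/3 or 13/3
2. given r_C2 < 41/15: keep 1/3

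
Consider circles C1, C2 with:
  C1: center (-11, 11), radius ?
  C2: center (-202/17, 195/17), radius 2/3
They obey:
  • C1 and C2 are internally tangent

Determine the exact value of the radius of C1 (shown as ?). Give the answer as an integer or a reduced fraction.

1. [int C1,C2]  r_C1² − (4/3)r_C1 − 5/9 = 0  ⇒  r_C1 = 5/3 (r>0 drops 1)

5/3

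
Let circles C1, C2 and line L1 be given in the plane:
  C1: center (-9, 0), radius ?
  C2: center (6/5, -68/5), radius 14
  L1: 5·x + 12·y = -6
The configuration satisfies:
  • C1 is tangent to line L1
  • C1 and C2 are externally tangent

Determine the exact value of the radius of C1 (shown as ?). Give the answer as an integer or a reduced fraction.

3

1. [C1‖L1]  r_C1² − 9 = 0  ⇒  r_C1 = 3 (r>0 drops 1)
2. [ext C1·C2]  r_C1² + 28r_C1 − 93 = 0  ⇒  r_C1 = 3 (r>0 drops 1)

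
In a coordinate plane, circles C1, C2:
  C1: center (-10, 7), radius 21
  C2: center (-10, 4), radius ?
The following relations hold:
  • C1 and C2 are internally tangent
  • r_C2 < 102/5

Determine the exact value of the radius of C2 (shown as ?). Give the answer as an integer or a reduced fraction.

1. [int C1,C2]  r_C2² − 42r_C2 + 432 = 0  ⇒  r_C2 = 18 or 24
2. given r_C2 < 102/5: keep 18

18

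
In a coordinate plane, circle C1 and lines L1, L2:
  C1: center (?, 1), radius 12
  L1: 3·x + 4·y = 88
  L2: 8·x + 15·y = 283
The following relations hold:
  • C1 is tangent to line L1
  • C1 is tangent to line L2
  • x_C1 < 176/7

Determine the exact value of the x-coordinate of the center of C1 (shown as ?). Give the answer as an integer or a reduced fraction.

1. [C1‖L1]  x_C1² − 56x_C1 + 384 = 0  ⇒  x_C1 = 8 or 48
2. [C1‖L2]  x_C1² − 67x_C1 + 472 = 0  ⇒  x_C1 = 8 or 59

8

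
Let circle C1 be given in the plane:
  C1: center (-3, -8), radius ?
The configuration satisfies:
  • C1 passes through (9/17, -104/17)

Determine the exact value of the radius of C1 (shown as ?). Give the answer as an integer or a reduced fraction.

1. [C1∋P]  r_C1² − 16 = 0  ⇒  r_C1 = 4 (r>0 drops 1)

4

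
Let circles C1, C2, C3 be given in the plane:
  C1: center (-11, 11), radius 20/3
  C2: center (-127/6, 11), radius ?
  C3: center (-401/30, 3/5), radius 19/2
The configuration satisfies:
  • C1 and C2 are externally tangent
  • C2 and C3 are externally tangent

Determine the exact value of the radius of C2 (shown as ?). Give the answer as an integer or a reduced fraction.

1. [ext C1·C2]  r_C2² + (40/3)r_C2 − 707/12 = 0  ⇒  r_C2 = 7/2 (r>0 drops 1)
2. [ext C2·C3]  r_C2² + 19r_C2 − 315/4 = 0  ⇒  r_C2 = 7/2 (r>0 drops 1)

7/2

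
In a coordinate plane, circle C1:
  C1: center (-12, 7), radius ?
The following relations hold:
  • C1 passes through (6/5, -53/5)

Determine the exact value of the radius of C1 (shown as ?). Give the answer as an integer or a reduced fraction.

1. [C1∋P]  r_C1² − 484 = 0  ⇒  r_C1 = 22 (r>0 drops 1)

22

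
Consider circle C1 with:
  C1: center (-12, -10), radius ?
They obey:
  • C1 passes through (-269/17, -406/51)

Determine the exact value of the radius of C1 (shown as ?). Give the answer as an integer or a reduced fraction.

1. [C1∋P]  r_C1² − 169/9 = 0  ⇒  r_C1 = 13/3 (r>0 drops 1)

13/3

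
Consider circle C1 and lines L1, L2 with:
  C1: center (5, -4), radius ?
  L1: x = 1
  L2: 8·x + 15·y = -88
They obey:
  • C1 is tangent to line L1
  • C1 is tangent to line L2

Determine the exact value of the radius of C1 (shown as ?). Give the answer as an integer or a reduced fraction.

1. [C1‖L1]  r_C1² − 16 = 0  ⇒  r_C1 = 4 (r>0 drops 1)
2. [C1‖L2]  r_C1² − 16 = 0  ⇒  r_C1 = 4 (r>0 drops 1)

4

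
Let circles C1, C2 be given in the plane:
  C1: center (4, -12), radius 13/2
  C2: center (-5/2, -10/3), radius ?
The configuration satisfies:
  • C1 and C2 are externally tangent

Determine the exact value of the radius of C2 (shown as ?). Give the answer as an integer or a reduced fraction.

1. [ext C1·C2]  r_C2² + 13r_C2 − 676/9 = 0  ⇒  r_C2 = 13/3 (r>0 drops 1)

13/3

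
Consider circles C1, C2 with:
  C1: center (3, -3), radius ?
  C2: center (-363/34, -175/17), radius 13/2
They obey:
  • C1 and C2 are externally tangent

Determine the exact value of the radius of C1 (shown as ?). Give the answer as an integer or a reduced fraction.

9

1. [ext C1·C2]  r_C1² + 13r_C1 − 198 = 0  ⇒  r_C1 = 9 (r>0 drops 1)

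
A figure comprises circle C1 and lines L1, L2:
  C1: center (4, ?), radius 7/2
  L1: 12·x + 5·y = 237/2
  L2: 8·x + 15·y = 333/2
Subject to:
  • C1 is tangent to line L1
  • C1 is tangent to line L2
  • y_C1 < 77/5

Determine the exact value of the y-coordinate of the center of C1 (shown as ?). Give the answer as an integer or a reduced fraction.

1. [C1‖L1]  y_C1² − (141/5)y_C1 + 116 = 0  ⇒  y_C1 = 5 or 116/5
2. [C1‖L2]  y_C1² − (269/15)y_C1 + 194/3 = 0  ⇒  y_C1 = 5 or 194/15

5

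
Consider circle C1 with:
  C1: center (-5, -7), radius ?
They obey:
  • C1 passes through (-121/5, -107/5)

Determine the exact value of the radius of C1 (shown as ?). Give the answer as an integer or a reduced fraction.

24

1. [C1∋P]  r_C1² − 576 = 0  ⇒  r_C1 = 24 (r>0 drops 1)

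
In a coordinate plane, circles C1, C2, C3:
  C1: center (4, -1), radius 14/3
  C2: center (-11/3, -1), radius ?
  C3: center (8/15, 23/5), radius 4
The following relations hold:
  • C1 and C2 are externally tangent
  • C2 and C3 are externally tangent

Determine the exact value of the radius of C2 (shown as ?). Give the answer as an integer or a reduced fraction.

1. [ext C1·C2]  r_C2² + (28/3)r_C2 − 37 = 0  ⇒  r_C2 = 3 (r>0 drops 1)
2. [ext C2·C3]  r_C2² + 8r_C2 − 33 = 0  ⇒  r_C2 = 3 (r>0 drops 1)

3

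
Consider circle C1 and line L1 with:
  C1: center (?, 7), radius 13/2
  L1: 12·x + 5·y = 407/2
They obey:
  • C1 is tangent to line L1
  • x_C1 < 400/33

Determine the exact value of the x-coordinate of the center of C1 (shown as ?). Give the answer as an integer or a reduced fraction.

1. [C1‖L1]  x_C1² − (337/12)x_C1 + 1771/12 = 0  ⇒  x_C1 = 7 or 253/12
2. given x_C1 < 400/33: keep 7

7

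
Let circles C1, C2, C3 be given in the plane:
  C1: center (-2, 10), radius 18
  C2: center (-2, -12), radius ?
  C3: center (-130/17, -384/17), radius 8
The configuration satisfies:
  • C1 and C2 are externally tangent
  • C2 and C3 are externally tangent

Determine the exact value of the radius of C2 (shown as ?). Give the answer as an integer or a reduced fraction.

4

1. [ext C1·C2]  r_C2² + 36r_C2 − 160 = 0  ⇒  r_C2 = 4 (r>0 drops 1)
2. [ext C2·C3]  r_C2² + 16r_C2 − 80 = 0  ⇒  r_C2 = 4 (r>0 drops 1)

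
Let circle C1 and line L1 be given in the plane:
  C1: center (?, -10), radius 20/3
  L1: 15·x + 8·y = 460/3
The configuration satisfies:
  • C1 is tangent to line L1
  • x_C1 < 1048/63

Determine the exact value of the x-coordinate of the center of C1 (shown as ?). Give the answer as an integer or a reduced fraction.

1. [C1‖L1]  x_C1² − (280/9)x_C1 + 1664/9 = 0  ⇒  x_C1 = 8 or 208/9
2. given x_C1 < 1048/63: keep 8

8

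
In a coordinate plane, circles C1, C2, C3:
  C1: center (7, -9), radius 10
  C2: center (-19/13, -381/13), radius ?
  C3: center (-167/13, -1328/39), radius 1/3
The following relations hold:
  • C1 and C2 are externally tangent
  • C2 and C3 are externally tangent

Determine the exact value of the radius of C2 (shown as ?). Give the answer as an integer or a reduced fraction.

12

1. [ext C1·C2]  r_C2² + 20r_C2 − 384 = 0  ⇒  r_C2 = 12 (r>0 drops 1)
2. [ext C2·C3]  r_C2² + (2/3)r_C2 − 152 = 0  ⇒  r_C2 = 12 (r>0 drops 1)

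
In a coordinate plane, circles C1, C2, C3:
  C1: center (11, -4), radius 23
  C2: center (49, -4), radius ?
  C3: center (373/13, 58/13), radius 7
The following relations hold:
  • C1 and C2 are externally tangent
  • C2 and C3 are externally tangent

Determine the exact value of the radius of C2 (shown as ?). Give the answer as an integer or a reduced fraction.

15

1. [ext C1·C2]  r_C2² + 46r_C2 − 915 = 0  ⇒  r_C2 = 15 (r>0 drops 1)
2. [ext C2·C3]  r_C2² + 14r_C2 − 435 = 0  ⇒  r_C2 = 15 (r>0 drops 1)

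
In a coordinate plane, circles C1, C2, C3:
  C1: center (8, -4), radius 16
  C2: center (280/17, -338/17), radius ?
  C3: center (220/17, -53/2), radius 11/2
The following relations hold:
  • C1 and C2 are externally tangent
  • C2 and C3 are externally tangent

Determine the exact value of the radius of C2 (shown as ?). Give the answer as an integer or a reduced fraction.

2

1. [ext C1·C2]  r_C2² + 32r_C2 − 68 = 0  ⇒  r_C2 = 2 (r>0 drops 1)
2. [ext C2·C3]  r_C2² + 11r_C2 − 26 = 0  ⇒  r_C2 = 2 (r>0 drops 1)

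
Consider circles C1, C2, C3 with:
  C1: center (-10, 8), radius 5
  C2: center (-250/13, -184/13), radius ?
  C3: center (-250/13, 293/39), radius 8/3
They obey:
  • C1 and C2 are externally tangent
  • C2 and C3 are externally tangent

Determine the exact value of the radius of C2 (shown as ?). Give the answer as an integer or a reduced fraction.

1. [ext C1·C2]  r_C2² + 10r_C2 − 551 = 0  ⇒  r_C2 = 19 (r>0 drops 1)
2. [ext C2·C3]  r_C2² + (16/3)r_C2 − 1387/3 = 0  ⇒  r_C2 = 19 (r>0 drops 1)

19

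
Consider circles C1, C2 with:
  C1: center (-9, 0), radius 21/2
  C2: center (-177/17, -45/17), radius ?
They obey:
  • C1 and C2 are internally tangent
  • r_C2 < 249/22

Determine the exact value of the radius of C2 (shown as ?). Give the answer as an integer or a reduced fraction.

1. [int C1,C2]  r_C2² − 21r_C2 + 405/4 = 0  ⇒  r_C2 = 15/2 or 27/2
2. given r_C2 < 249/22: keep 15/2

15/2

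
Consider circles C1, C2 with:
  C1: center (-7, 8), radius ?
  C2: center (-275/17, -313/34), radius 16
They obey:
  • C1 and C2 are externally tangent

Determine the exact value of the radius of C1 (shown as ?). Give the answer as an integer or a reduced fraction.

1. [ext C1·C2]  r_C1² + 32r_C1 − 497/4 = 0  ⇒  r_C1 = 7/2 (r>0 drops 1)

7/2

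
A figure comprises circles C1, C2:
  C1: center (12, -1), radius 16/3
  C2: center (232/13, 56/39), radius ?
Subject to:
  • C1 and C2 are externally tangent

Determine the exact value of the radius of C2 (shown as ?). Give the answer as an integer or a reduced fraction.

1. [ext C1·C2]  r_C2² + (32/3)r_C2 − 35/3 = 0  ⇒  r_C2 = 1 (r>0 drops 1)

1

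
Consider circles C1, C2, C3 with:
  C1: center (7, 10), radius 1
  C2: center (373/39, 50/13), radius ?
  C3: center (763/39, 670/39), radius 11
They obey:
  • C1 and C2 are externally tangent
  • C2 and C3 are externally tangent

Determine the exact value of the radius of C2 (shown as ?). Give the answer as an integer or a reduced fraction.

1. [ext C1·C2]  r_C2² + 2r_C2 − 391/9 = 0  ⇒  r_C2 = 17/3 (r>0 drops 1)
2. [ext C2·C3]  r_C2² + 22r_C2 − 1411/9 = 0  ⇒  r_C2 = 17/3 (r>0 drops 1)

17/3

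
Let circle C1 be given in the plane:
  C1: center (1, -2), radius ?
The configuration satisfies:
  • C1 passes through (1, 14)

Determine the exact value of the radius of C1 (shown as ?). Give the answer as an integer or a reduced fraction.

16

1. [C1∋P]  r_C1² − 256 = 0  ⇒  r_C1 = 16 (r>0 drops 1)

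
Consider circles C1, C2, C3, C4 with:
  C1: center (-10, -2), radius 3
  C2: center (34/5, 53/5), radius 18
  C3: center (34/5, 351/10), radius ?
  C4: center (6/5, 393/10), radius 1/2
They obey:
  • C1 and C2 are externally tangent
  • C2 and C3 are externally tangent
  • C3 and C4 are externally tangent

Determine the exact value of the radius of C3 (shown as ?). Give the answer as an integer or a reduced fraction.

13/2

1. [ext C2·C3]  r_C3² + 36r_C3 − 1105/4 = 0  ⇒  r_C3 = 13/2 (r>0 drops 1)
2. [ext C3·C4]  r_C3² + 1r_C3 − 195/4 = 0  ⇒  r_C3 = 13/2 (r>0 drops 1)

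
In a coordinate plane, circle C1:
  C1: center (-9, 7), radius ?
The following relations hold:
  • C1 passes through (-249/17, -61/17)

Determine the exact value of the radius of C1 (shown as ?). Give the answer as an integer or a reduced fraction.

12

1. [C1∋P]  r_C1² − 144 = 0  ⇒  r_C1 = 12 (r>0 drops 1)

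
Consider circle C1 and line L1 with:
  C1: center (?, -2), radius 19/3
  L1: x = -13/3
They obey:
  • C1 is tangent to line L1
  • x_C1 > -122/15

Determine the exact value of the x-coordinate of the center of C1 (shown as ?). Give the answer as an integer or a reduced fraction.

1. [C1‖L1]  x_C1² + (26/3)x_C1 − 64/3 = 0  ⇒  x_C1 = -32/3 or 2
2. given x_C1 > -122/15: keep 2

2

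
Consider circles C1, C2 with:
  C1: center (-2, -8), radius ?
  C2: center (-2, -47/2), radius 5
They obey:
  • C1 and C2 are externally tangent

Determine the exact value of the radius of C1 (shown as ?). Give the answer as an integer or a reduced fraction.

21/2

1. [ext C1·C2]  r_C1² + 10r_C1 − 861/4 = 0  ⇒  r_C1 = 21/2 (r>0 drops 1)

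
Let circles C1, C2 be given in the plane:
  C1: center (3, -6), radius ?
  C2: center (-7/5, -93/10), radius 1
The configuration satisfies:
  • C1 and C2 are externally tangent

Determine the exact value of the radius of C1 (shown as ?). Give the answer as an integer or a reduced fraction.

1. [ext C1·C2]  r_C1² + 2r_C1 − 117/4 = 0  ⇒  r_C1 = 9/2 (r>0 drops 1)

9/2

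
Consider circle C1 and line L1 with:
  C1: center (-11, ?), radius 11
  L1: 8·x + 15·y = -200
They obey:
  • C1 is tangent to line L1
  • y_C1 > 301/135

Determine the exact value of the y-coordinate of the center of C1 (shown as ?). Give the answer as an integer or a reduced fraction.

5

1. [C1‖L1]  y_C1² + (224/15)y_C1 − 299/3 = 0  ⇒  y_C1 = -299/15 or 5
2. given y_C1 > 301/135: keep 5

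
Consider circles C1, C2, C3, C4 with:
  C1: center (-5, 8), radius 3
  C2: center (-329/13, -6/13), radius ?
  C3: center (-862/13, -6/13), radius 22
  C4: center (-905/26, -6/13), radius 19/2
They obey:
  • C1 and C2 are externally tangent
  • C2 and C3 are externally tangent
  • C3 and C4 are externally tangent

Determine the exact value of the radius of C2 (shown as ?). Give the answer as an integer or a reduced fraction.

1. [ext C1·C2]  r_C2² + 6r_C2 − 475 = 0  ⇒  r_C2 = 19 (r>0 drops 1)
2. [ext C2·C3]  r_C2² + 44r_C2 − 1197 = 0  ⇒  r_C2 = 19 (r>0 drops 1)

19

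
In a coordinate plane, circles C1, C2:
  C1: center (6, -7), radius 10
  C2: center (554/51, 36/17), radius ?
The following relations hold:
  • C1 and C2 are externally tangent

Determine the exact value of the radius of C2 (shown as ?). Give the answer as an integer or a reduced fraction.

1/3

1. [ext C1·C2]  r_C2² + 20r_C2 − 61/9 = 0  ⇒  r_C2 = 1/3 (r>0 drops 1)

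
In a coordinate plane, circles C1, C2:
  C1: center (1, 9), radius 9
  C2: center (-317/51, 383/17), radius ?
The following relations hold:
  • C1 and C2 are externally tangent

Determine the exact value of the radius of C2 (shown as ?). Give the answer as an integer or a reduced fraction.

1. [ext C1·C2]  r_C2² + 18r_C2 − 1387/9 = 0  ⇒  r_C2 = 19/3 (r>0 drops 1)

19/3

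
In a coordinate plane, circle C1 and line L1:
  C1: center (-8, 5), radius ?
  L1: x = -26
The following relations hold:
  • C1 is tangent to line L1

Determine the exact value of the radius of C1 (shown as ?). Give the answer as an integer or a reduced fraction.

18

1. [C1‖L1]  r_C1² − 324 = 0  ⇒  r_C1 = 18 (r>0 drops 1)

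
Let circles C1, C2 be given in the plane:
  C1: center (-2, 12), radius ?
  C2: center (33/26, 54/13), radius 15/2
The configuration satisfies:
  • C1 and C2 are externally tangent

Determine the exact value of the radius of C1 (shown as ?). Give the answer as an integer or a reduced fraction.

1. [ext C1·C2]  r_C1² + 15r_C1 − 16 = 0  ⇒  r_C1 = 1 (r>0 drops 1)

1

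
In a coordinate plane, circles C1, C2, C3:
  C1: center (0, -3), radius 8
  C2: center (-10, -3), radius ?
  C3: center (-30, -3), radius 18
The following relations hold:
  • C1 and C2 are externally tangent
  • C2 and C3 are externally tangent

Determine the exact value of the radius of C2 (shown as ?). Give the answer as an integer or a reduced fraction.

1. [ext C1·C2]  r_C2² + 16r_C2 − 36 = 0  ⇒  r_C2 = 2 (r>0 drops 1)
2. [ext C2·C3]  r_C2² + 36r_C2 − 76 = 0  ⇒  r_C2 = 2 (r>0 drops 1)

2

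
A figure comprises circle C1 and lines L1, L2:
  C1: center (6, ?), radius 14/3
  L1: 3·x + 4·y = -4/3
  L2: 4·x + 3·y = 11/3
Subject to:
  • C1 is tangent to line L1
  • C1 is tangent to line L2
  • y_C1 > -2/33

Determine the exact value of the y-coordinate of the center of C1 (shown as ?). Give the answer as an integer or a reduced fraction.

1. [C1‖L1]  y_C1² + (29/3)y_C1 − 32/3 = 0  ⇒  y_C1 = -32/3 or 1
2. [C1‖L2]  y_C1² + (122/9)y_C1 − 131/9 = 0  ⇒  y_C1 = -131/9 or 1

1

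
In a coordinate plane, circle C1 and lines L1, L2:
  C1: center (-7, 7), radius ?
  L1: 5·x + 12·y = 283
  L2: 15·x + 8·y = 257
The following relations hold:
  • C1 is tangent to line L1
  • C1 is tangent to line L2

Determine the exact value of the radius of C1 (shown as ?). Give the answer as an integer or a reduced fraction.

1. [C1‖L1]  r_C1² − 324 = 0  ⇒  r_C1 = 18 (r>0 drops 1)
2. [C1‖L2]  r_C1² − 324 = 0  ⇒  r_C1 = 18 (r>0 drops 1)

18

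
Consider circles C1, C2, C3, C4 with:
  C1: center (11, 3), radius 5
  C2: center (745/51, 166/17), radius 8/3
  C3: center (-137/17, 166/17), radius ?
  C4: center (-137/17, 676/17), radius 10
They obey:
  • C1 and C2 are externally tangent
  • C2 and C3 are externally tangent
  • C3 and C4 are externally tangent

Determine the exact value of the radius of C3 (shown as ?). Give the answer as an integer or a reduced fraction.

1. [ext C2·C3]  r_C3² + (16/3)r_C3 − 1520/3 = 0  ⇒  r_C3 = 20 (r>0 drops 1)
2. [ext C3·C4]  r_C3² + 20r_C3 − 800 = 0  ⇒  r_C3 = 20 (r>0 drops 1)

20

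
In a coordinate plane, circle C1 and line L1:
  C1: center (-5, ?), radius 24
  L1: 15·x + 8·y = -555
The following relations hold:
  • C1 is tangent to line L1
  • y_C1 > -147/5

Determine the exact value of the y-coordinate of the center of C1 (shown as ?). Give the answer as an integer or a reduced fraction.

1. [C1‖L1]  y_C1² + 120y_C1 + 999 = 0  ⇒  y_C1 = -111 or -9
2. given y_C1 > -147/5: keep -9

-9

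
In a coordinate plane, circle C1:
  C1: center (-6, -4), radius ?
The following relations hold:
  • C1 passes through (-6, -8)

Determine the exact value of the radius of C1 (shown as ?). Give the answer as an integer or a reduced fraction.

4

1. [C1∋P]  r_C1² − 16 = 0  ⇒  r_C1 = 4 (r>0 drops 1)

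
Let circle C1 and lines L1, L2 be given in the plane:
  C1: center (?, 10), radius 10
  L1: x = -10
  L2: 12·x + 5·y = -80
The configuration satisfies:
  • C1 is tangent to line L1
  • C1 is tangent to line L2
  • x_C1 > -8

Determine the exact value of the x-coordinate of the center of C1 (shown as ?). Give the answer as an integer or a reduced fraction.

0

1. [C1‖L1]  x_C1² + 20x_C1 = 0  ⇒  x_C1 = -20 or 0
2. [C1‖L2]  x_C1² + (65/3)x_C1 = 0  ⇒  x_C1 = -65/3 or 0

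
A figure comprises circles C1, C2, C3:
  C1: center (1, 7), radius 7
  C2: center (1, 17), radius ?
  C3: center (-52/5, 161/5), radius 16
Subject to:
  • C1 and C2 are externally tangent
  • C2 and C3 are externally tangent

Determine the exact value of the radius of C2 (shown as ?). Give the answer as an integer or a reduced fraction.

1. [ext C1·C2]  r_C2² + 14r_C2 − 51 = 0  ⇒  r_C2 = 3 (r>0 drops 1)
2. [ext C2·C3]  r_C2² + 32r_C2 − 105 = 0  ⇒  r_C2 = 3 (r>0 drops 1)

3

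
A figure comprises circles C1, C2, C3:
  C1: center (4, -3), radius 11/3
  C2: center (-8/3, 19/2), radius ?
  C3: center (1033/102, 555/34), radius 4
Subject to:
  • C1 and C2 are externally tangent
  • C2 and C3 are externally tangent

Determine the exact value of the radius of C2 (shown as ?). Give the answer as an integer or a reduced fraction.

21/2

1. [ext C1·C2]  r_C2² + (22/3)r_C2 − 749/4 = 0  ⇒  r_C2 = 21/2 (r>0 drops 1)
2. [ext C2·C3]  r_C2² + 8r_C2 − 777/4 = 0  ⇒  r_C2 = 21/2 (r>0 drops 1)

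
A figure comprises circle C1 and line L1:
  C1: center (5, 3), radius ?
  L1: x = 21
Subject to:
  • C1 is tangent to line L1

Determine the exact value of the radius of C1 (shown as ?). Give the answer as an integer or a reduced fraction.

16

1. [C1‖L1]  r_C1² − 256 = 0  ⇒  r_C1 = 16 (r>0 drops 1)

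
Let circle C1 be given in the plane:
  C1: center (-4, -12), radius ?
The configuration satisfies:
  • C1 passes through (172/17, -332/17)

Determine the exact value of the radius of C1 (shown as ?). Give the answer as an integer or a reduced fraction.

1. [C1∋P]  r_C1² − 256 = 0  ⇒  r_C1 = 16 (r>0 drops 1)

16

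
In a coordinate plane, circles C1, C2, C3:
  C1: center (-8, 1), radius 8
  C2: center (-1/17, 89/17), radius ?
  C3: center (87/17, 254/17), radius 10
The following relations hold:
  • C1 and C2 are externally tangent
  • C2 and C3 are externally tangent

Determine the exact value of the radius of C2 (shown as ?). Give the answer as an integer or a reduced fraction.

1

1. [ext C1·C2]  r_C2² + 16r_C2 − 17 = 0  ⇒  r_C2 = 1 (r>0 drops 1)
2. [ext C2·C3]  r_C2² + 20r_C2 − 21 = 0  ⇒  r_C2 = 1 (r>0 drops 1)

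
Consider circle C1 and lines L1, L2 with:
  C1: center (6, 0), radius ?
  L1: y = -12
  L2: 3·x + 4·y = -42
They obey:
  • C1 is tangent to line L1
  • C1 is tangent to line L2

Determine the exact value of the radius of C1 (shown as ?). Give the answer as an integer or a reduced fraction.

1. [C1‖L1]  r_C1² − 144 = 0  ⇒  r_C1 = 12 (r>0 drops 1)
2. [C1‖L2]  r_C1² − 144 = 0  ⇒  r_C1 = 12 (r>0 drops 1)

12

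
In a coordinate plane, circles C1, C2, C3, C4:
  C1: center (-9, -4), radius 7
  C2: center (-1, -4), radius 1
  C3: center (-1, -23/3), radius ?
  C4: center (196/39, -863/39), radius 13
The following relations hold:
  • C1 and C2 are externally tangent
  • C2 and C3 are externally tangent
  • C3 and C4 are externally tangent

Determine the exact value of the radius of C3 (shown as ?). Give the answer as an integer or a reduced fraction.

1. [ext C2·C3]  r_C3² + 2r_C3 − 112/9 = 0  ⇒  r_C3 = 8/3 (r>0 drops 1)
2. [ext C3·C4]  r_C3² + 26r_C3 − 688/9 = 0  ⇒  r_C3 = 8/3 (r>0 drops 1)

8/3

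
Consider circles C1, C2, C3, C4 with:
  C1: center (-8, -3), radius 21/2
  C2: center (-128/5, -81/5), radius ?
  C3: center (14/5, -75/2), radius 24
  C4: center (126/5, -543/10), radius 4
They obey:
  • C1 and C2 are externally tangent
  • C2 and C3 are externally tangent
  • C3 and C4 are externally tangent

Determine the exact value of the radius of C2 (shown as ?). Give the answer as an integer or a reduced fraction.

23/2

1. [ext C1·C2]  r_C2² + 21r_C2 − 1495/4 = 0  ⇒  r_C2 = 23/2 (r>0 drops 1)
2. [ext C2·C3]  r_C2² + 48r_C2 − 2737/4 = 0  ⇒  r_C2 = 23/2 (r>0 drops 1)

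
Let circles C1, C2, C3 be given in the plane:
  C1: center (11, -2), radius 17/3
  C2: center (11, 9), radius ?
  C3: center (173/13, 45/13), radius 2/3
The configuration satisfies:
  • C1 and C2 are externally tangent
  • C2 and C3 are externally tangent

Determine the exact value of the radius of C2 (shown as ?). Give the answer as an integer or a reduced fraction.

16/3

1. [ext C1·C2]  r_C2² + (34/3)r_C2 − 800/9 = 0  ⇒  r_C2 = 16/3 (r>0 drops 1)
2. [ext C2·C3]  r_C2² + (4/3)r_C2 − 320/9 = 0  ⇒  r_C2 = 16/3 (r>0 drops 1)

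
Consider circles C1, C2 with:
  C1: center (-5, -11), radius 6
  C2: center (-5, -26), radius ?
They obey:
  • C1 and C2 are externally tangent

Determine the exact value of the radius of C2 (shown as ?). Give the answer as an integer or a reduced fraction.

9

1. [ext C1·C2]  r_C2² + 12r_C2 − 189 = 0  ⇒  r_C2 = 9 (r>0 drops 1)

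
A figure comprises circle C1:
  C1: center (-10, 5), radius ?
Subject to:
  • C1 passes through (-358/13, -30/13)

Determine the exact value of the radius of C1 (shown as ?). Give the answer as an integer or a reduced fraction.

1. [C1∋P]  r_C1² − 361 = 0  ⇒  r_C1 = 19 (r>0 drops 1)

19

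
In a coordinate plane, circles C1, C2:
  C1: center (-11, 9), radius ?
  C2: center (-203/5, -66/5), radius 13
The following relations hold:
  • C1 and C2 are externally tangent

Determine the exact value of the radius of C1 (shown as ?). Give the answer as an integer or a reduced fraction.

1. [ext C1·C2]  r_C1² + 26r_C1 − 1200 = 0  ⇒  r_C1 = 24 (r>0 drops 1)

24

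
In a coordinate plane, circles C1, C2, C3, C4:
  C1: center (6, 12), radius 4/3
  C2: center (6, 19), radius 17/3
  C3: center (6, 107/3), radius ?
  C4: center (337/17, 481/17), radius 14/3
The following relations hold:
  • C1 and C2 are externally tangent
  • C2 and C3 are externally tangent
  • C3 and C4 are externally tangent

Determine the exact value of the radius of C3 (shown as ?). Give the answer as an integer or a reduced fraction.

11

1. [ext C2·C3]  r_C3² + (34/3)r_C3 − 737/3 = 0  ⇒  r_C3 = 11 (r>0 drops 1)
2. [ext C3·C4]  r_C3² + (28/3)r_C3 − 671/3 = 0  ⇒  r_C3 = 11 (r>0 drops 1)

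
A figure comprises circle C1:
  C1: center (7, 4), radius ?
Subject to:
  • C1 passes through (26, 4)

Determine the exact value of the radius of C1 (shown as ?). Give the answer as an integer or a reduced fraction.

1. [C1∋P]  r_C1² − 361 = 0  ⇒  r_C1 = 19 (r>0 drops 1)

19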